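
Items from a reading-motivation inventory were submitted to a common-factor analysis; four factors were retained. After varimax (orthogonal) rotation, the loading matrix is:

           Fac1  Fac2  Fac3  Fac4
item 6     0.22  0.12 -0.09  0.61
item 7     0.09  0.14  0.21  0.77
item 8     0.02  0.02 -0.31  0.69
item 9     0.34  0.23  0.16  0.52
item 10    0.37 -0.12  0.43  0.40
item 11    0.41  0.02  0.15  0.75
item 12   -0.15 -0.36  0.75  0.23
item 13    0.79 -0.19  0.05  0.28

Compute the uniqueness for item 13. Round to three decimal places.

0.259

h² = 0.79² + (-0.19)² + 0.05² + 0.28² = 0.6241 + 0.0361 + 0.0025 + 0.0784 = 0.7411
Uniqueness u² = 1 − h² = 1 − 0.7411 = 0.2589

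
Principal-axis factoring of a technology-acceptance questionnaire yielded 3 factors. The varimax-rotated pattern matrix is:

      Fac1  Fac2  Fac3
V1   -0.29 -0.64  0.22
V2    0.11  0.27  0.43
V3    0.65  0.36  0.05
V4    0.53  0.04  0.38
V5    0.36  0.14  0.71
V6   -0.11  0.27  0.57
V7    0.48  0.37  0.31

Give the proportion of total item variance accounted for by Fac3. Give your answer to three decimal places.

0.186

SS loadings for Fac3 = 0.22² + 0.43² + 0.05² + 0.38² + 0.71² + 0.57² + 0.31² = 1.3053
Proportion of variance = 1.3053 / 7 = 0.1865.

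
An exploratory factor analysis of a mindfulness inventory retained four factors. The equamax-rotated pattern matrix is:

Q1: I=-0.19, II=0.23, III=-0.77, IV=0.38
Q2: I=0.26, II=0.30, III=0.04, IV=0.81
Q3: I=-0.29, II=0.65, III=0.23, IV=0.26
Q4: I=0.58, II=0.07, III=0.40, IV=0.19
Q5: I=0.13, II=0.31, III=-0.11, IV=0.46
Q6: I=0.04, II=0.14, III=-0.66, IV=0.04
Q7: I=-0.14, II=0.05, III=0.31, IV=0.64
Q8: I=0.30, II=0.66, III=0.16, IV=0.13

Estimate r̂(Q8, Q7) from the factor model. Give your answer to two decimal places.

r̂ = Σ λ_i·λ_j across factors = (0.30)(-0.14) + (0.66)(0.05) + (0.16)(0.31) + (0.13)(0.64)
  = -0.0420 +0.0330 +0.0496 +0.0832 = 0.1238

0.12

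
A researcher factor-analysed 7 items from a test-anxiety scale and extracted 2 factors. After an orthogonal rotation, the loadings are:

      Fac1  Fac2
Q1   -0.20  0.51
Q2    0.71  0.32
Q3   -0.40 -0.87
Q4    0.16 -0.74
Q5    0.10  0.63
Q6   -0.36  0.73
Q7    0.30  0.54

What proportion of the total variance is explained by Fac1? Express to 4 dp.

SS loadings for Fac1 = (-0.20)² + 0.71² + (-0.40)² + 0.16² + 0.10² + (-0.36)² + 0.30² = 0.9593
Proportion of variance = 0.9593 / 7 = 0.1370.

0.1370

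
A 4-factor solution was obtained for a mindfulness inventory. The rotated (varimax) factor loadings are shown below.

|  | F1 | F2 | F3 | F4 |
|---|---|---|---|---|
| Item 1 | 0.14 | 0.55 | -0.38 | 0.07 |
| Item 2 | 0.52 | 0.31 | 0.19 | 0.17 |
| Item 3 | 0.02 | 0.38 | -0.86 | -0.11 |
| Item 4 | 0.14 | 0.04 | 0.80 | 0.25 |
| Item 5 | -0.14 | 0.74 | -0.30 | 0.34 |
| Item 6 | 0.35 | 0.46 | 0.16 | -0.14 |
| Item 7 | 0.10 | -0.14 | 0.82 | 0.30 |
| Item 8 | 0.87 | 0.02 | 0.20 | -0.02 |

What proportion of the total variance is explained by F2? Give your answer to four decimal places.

0.1655

SS loadings for F2 = 0.55² + 0.31² + 0.38² + 0.04² + 0.74² + 0.46² + (-0.14)² + 0.02² = 1.3238
Proportion of variance = 1.3238 / 8 = 0.1655.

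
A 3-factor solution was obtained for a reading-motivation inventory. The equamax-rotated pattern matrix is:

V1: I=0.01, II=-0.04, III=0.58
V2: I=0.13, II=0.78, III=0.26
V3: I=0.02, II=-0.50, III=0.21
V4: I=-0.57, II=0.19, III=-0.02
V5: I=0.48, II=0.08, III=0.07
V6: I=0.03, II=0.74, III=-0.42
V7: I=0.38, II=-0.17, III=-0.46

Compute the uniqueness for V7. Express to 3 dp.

h² = 0.38² + (-0.17)² + (-0.46)² = 0.1444 + 0.0289 + 0.2116 = 0.3849
Uniqueness u² = 1 − h² = 1 − 0.3849 = 0.6151

0.615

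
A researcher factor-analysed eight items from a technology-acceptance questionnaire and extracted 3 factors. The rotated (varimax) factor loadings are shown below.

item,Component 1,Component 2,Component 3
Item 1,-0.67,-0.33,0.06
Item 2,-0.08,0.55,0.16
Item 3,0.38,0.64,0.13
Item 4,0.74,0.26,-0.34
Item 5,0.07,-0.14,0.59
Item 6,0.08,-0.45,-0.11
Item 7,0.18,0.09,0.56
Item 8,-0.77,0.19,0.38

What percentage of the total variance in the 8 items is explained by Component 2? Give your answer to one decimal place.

SS loadings for Component 2 = (-0.33)² + 0.55² + 0.64² + 0.26² + (-0.14)² + (-0.45)² + 0.09² + 0.19² = 1.1549
With 8 standardized items, total variance = 8. Proportion = 1.1549/8 = 0.1444 → 14.44%.

14.4%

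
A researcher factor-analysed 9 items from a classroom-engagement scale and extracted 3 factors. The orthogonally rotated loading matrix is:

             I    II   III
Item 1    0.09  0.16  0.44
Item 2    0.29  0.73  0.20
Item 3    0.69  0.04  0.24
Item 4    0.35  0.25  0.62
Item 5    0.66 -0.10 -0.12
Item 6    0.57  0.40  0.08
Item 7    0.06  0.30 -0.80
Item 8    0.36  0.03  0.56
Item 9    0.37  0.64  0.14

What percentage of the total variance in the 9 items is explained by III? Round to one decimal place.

SS loadings for III = 0.44² + 0.20² + 0.24² + 0.62² + (-0.12)² + 0.08² + (-0.80)² + 0.56² + 0.14² = 1.6696
With 9 standardized items, total variance = 9. Proportion = 1.6696/9 = 0.1855 → 18.55%.

18.6%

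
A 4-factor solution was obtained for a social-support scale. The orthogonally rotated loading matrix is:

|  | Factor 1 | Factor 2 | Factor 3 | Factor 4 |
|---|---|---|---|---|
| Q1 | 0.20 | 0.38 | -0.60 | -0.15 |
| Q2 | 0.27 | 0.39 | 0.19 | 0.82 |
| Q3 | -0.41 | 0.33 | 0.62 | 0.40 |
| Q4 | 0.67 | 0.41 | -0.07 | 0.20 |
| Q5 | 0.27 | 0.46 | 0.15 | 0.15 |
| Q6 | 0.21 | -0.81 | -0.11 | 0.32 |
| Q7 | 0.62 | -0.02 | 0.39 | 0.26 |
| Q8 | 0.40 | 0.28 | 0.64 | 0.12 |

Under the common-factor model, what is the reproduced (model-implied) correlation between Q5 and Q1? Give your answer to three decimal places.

0.116

r̂ = Σ λ_i·λ_j across factors = (0.27)(0.20) + (0.46)(0.38) + (0.15)(-0.60) + (0.15)(-0.15)
  = +0.0540 +0.1748 -0.0900 -0.0225 = 0.1163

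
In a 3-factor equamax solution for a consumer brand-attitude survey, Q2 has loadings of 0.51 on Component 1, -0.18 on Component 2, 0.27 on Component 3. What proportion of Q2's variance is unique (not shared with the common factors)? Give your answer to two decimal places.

0.63

h² = 0.51² + (-0.18)² + 0.27² = 0.2601 + 0.0324 + 0.0729 = 0.3654
Uniqueness u² = 1 − h² = 1 − 0.3654 = 0.6346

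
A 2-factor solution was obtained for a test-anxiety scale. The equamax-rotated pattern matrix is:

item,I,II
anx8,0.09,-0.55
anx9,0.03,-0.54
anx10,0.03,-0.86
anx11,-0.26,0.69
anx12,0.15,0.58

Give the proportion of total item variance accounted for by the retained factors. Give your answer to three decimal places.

SS loadings by factor: 0.1000, 2.1462; total = 2.2462.
Total variance with 5 standardized items is 5, so the solution explains 2.2462/5 = 0.4492.

0.449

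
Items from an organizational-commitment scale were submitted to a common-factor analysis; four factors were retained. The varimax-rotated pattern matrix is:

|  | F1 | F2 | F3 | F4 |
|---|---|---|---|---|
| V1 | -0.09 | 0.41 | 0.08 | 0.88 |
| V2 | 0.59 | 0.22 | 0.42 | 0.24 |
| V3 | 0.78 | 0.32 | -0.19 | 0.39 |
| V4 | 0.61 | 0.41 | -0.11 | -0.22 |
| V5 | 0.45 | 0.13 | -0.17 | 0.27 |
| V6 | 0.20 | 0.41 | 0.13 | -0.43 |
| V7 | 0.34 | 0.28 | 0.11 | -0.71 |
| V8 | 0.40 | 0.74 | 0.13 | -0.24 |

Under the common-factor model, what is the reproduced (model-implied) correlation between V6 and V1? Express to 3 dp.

-0.218

r̂ = Σ λ_i·λ_j across factors = (0.20)(-0.09) + (0.41)(0.41) + (0.13)(0.08) + (-0.43)(0.88)
  = -0.0180 +0.1681 +0.0104 -0.3784 = -0.2179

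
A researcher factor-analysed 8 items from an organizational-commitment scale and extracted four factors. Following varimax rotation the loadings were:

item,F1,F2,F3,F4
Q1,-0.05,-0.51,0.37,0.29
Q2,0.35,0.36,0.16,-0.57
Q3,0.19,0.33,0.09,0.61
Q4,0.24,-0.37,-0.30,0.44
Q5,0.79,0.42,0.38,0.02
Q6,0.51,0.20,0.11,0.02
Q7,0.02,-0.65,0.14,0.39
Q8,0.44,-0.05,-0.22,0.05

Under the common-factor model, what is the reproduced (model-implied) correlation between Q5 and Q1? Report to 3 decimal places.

r̂ = Σ λ_i·λ_j across factors = (0.79)(-0.05) + (0.42)(-0.51) + (0.38)(0.37) + (0.02)(0.29)
  = -0.0395 -0.2142 +0.1406 +0.0058 = -0.1073

-0.107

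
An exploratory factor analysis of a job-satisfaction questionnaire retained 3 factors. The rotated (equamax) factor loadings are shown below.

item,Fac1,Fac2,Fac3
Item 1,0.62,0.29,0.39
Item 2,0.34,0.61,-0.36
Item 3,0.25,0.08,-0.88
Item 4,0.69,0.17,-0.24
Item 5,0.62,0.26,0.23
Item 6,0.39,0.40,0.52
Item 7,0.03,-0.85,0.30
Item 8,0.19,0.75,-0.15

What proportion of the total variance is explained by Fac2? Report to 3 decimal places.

SS loadings for Fac2 = 0.29² + 0.61² + 0.08² + 0.17² + 0.26² + 0.40² + (-0.85)² + 0.75² = 2.0041
Proportion of variance = 2.0041 / 8 = 0.2505.

0.251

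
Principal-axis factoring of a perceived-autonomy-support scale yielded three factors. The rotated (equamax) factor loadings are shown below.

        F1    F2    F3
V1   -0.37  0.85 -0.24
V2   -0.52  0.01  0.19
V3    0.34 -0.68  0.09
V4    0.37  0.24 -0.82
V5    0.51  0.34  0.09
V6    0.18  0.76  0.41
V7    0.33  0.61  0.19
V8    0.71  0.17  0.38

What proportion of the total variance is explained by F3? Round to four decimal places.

0.1414

SS loadings for F3 = (-0.24)² + 0.19² + 0.09² + (-0.82)² + 0.09² + 0.41² + 0.19² + 0.38² = 1.1309
Proportion of variance = 1.1309 / 8 = 0.1414.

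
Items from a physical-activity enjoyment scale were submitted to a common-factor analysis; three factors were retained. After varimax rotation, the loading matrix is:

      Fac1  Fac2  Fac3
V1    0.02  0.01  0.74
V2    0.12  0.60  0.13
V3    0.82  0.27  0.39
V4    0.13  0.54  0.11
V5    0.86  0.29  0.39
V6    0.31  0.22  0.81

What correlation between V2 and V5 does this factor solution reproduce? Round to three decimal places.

0.328

r̂ = Σ λ_i·λ_j across factors = (0.12)(0.86) + (0.60)(0.29) + (0.13)(0.39)
  = +0.1032 +0.1740 +0.0507 = 0.3279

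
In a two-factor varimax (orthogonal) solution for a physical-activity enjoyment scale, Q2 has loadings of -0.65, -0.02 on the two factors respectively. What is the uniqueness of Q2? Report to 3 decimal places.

h² = (-0.65)² + (-0.02)² = 0.4225 + 0.0004 = 0.4229
Uniqueness u² = 1 − h² = 1 − 0.4229 = 0.5771

0.577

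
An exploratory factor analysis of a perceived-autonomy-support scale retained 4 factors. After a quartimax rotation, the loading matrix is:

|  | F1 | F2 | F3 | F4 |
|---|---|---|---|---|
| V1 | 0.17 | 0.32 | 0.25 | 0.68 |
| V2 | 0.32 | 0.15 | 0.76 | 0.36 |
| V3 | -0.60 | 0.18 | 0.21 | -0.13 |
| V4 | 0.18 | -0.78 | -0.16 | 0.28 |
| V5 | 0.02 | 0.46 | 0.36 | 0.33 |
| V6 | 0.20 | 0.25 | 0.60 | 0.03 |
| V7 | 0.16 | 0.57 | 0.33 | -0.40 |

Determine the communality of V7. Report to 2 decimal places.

h² = 0.16² + 0.57² + 0.33² + (-0.40)² = 0.0256 + 0.3249 + 0.1089 + 0.1600 = 0.6194

0.62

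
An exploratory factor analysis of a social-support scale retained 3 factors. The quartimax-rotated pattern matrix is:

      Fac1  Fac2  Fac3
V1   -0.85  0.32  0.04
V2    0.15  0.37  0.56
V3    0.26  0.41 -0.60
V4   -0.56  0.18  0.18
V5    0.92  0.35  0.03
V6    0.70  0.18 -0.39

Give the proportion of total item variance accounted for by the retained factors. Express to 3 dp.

SS loadings by factor: 2.4626, 0.5947, 0.8606; total = 3.9179.
Total variance with 6 standardized items is 6, so the solution explains 3.9179/6 = 0.6530.

0.653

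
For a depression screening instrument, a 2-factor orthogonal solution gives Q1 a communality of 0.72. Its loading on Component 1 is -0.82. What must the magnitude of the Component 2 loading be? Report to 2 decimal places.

0.22

Under orthogonal rotation h² = Σλ², so λ_Component 2² = h² − (0.6724) = 0.72 − 0.6724 = 0.0476.
|λ| = √0.0476 = 0.2182.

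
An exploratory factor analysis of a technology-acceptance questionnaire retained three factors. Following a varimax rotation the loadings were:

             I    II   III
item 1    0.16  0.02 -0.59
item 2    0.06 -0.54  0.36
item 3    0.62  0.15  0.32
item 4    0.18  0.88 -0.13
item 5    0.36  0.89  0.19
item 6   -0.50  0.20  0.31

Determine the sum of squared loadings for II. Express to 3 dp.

1.921

SS loadings for II = 0.02² + (-0.54)² + 0.15² + 0.88² + 0.89² + 0.20² = 0.0004 + 0.2916 + 0.0225 + 0.7744 + 0.7921 + 0.0400 = 1.9210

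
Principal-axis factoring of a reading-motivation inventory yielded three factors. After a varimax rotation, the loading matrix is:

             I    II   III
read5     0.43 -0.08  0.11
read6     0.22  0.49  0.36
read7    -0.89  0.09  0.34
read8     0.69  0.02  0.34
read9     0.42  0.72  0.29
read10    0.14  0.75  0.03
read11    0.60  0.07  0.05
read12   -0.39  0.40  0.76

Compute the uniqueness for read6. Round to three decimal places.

h² = 0.22² + 0.49² + 0.36² = 0.0484 + 0.2401 + 0.1296 = 0.4181
Uniqueness u² = 1 − h² = 1 − 0.4181 = 0.5819

0.582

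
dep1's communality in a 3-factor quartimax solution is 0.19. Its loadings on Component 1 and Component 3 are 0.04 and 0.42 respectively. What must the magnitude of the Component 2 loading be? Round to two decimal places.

Under orthogonal rotation h² = Σλ², so λ_Component 2² = h² − (0.1780) = 0.19 − 0.1780 = 0.0120.
|λ| = √0.0120 = 0.1095.

0.11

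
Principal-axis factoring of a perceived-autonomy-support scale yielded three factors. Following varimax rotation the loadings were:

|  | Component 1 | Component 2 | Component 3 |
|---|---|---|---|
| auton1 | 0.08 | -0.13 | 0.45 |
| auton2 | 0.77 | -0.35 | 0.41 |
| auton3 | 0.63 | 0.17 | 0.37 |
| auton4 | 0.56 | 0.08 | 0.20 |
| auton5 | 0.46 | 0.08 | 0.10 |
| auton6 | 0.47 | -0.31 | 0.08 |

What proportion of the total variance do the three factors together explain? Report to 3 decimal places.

SS loadings by factor: 1.7423, 0.2772, 0.5639; total = 2.5834.
Total variance with 6 standardized items is 6, so the solution explains 2.5834/6 = 0.4306.

0.431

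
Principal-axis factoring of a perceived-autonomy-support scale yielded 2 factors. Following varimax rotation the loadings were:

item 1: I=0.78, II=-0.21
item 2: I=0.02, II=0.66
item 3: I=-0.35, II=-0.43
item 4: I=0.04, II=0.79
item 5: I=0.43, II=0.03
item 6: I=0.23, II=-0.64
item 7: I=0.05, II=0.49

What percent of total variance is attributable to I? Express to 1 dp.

13.9%

SS loadings for I = 0.78² + 0.02² + (-0.35)² + 0.04² + 0.43² + 0.23² + 0.05² = 0.9732
With 7 standardized items, total variance = 7. Proportion = 0.9732/7 = 0.1390 → 13.90%.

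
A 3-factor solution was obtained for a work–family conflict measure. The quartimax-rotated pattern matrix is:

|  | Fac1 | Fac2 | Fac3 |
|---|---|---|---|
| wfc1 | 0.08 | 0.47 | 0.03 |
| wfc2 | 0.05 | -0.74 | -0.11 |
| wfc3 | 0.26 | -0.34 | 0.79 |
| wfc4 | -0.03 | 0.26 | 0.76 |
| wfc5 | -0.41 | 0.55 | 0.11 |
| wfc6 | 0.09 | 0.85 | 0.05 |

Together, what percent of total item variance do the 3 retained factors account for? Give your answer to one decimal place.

Communalities: 0.2282, 0.5622, 0.8073, 0.6461, 0.4827, 0.7331; Σh² = 3.4596.
Total variance with 6 standardized items is 6, so the solution explains 3.4596/6 = 0.5766 = 57.66%.

57.7%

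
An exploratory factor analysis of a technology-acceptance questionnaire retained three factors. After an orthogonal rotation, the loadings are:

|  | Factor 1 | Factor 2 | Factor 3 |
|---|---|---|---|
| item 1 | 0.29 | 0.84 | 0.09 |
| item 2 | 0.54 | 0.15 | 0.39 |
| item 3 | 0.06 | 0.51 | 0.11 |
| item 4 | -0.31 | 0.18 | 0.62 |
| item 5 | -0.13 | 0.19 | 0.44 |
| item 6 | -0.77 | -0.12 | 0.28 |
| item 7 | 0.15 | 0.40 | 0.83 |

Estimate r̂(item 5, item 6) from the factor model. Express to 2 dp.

0.20

r̂ = Σ λ_i·λ_j across factors = (-0.13)(-0.77) + (0.19)(-0.12) + (0.44)(0.28)
  = +0.1001 -0.0228 +0.1232 = 0.2005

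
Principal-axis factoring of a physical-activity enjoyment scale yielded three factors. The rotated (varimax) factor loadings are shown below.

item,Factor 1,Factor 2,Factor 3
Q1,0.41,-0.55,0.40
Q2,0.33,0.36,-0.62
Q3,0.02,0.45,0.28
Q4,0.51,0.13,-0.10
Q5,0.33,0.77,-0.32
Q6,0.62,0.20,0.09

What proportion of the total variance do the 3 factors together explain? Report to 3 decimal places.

0.510

Communalities: 0.6306, 0.6229, 0.2813, 0.2870, 0.8042, 0.4325; Σh² = 3.0585.
Total variance with 6 standardized items is 6, so the solution explains 3.0585/6 = 0.5098.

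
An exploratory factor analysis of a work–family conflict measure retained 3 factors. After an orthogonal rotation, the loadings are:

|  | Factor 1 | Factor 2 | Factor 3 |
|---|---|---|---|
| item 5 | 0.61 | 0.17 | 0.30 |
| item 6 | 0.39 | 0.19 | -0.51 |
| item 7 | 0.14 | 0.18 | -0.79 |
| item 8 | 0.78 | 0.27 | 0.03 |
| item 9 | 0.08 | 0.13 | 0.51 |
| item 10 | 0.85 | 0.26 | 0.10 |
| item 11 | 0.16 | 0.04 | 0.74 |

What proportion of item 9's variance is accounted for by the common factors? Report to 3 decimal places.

0.283

h² = 0.08² + 0.13² + 0.51² = 0.0064 + 0.0169 + 0.2601 = 0.2834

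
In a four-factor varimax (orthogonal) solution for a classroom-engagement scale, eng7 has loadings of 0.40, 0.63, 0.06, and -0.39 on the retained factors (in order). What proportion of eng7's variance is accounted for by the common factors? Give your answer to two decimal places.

h² = 0.40² + 0.63² + 0.06² + (-0.39)² = 0.1600 + 0.3969 + 0.0036 + 0.1521 = 0.7126

0.71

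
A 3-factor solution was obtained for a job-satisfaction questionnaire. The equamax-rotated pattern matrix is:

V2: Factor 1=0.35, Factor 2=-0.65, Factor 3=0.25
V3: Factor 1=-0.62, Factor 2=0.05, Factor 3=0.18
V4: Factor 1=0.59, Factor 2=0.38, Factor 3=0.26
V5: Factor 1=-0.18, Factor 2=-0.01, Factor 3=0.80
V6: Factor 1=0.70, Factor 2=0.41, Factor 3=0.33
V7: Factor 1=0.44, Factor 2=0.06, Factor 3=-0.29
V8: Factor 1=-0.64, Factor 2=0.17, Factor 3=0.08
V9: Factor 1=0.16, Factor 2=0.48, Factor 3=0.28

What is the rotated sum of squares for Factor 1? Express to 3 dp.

SS loadings for Factor 1 = 0.35² + (-0.62)² + 0.59² + (-0.18)² + 0.70² + 0.44² + (-0.64)² + 0.16² = 0.1225 + 0.3844 + 0.3481 + 0.0324 + 0.4900 + 0.1936 + 0.4096 + 0.0256 = 2.0062

2.006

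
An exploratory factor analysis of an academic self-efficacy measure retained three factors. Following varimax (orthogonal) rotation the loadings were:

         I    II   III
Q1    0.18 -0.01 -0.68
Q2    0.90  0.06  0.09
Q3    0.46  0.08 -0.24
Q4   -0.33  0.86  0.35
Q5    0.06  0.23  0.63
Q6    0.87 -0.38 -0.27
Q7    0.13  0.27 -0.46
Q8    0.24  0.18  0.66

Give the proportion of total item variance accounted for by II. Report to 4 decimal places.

SS loadings for II = (-0.01)² + 0.06² + 0.08² + 0.86² + 0.23² + (-0.38)² + 0.27² + 0.18² = 1.0523
Proportion of variance = 1.0523 / 8 = 0.1315.

0.1315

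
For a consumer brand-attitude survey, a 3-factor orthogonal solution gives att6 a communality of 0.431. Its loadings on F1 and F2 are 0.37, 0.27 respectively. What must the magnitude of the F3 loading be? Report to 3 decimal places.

Under orthogonal rotation h² = Σλ², so λ_F3² = h² − (0.2098) = 0.431 − 0.2098 = 0.2212.
|λ| = √0.2212 = 0.4703.

0.470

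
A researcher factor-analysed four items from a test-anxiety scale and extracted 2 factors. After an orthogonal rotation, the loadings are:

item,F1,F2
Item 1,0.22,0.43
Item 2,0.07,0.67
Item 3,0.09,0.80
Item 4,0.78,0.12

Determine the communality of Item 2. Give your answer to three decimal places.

0.454

h² = 0.07² + 0.67² = 0.0049 + 0.4489 = 0.4538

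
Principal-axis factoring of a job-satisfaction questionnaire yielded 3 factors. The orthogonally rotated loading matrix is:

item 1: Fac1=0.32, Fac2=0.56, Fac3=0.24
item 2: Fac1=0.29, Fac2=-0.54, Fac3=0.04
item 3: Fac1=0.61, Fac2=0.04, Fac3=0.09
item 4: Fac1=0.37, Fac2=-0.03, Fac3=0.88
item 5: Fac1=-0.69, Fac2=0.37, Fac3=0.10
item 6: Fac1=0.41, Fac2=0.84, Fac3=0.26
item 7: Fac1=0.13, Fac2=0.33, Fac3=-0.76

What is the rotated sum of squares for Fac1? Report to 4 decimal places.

1.3566

SS loadings for Fac1 = 0.32² + 0.29² + 0.61² + 0.37² + (-0.69)² + 0.41² + 0.13² = 0.1024 + 0.0841 + 0.3721 + 0.1369 + 0.4761 + 0.1681 + 0.0169 = 1.3566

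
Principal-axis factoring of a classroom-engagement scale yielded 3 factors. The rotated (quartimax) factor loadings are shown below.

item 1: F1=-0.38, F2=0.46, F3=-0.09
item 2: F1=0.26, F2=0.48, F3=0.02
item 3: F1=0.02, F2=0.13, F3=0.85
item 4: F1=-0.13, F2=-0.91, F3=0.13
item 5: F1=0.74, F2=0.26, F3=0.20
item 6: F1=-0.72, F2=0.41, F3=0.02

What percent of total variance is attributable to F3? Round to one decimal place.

13.1%

SS loadings for F3 = (-0.09)² + 0.02² + 0.85² + 0.13² + 0.20² + 0.02² = 0.7883
With 6 standardized items, total variance = 6. Proportion = 0.7883/6 = 0.1314 → 13.14%.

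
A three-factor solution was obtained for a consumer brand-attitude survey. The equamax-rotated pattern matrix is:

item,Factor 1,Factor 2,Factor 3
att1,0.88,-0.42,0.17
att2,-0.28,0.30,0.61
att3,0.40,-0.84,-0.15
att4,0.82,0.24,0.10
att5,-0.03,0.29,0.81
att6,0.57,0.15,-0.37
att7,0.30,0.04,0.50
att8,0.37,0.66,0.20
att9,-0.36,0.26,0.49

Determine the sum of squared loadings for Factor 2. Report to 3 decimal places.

SS loadings for Factor 2 = (-0.42)² + 0.30² + (-0.84)² + 0.24² + 0.29² + 0.15² + 0.04² + 0.66² + 0.26² = 0.1764 + 0.0900 + 0.7056 + 0.0576 + 0.0841 + 0.0225 + 0.0016 + 0.4356 + 0.0676 = 1.6410

1.641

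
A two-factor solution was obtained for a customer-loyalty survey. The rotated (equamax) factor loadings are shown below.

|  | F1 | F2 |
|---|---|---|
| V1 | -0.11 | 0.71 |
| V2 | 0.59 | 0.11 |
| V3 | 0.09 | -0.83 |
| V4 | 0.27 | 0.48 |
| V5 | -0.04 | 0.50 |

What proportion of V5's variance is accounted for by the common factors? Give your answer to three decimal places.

0.252

h² = (-0.04)² + 0.50² = 0.0016 + 0.2500 = 0.2516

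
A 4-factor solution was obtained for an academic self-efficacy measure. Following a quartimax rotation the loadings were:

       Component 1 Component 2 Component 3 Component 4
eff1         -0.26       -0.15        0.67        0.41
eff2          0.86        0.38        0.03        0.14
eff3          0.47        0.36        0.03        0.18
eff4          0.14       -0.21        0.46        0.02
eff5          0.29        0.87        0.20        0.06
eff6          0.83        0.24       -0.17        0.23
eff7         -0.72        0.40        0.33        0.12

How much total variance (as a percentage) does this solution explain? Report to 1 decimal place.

68.4%

Communalities: 0.7071, 0.9045, 0.3838, 0.2757, 0.8846, 0.8283, 0.8017; Σh² = 4.7857.
Total variance with 7 standardized items is 7, so the solution explains 4.7857/7 = 0.6837 = 68.37%.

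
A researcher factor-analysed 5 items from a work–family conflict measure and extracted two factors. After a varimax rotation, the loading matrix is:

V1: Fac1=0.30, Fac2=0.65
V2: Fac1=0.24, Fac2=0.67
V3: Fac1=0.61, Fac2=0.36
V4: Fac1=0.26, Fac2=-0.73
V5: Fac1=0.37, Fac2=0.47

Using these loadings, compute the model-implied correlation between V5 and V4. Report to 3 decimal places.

-0.247

r̂ = Σ λ_i·λ_j across factors = (0.37)(0.26) + (0.47)(-0.73)
  = +0.0962 -0.3431 = -0.2469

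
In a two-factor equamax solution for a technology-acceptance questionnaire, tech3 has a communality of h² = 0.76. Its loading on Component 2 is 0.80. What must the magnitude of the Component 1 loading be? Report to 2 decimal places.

Under orthogonal rotation h² = Σλ², so λ_Component 1² = h² − (0.6400) = 0.76 − 0.6400 = 0.1200.
|λ| = √0.1200 = 0.3464.

0.35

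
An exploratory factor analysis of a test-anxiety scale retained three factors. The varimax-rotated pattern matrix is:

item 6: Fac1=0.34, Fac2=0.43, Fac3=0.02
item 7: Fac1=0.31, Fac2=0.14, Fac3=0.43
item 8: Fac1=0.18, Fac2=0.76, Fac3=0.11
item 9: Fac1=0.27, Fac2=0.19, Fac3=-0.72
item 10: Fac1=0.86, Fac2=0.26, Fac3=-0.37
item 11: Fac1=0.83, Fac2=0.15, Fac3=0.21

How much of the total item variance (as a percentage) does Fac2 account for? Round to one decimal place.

15.1%

SS loadings for Fac2 = 0.43² + 0.14² + 0.76² + 0.19² + 0.26² + 0.15² = 0.9083
With 6 standardized items, total variance = 6. Proportion = 0.9083/6 = 0.1514 → 15.14%.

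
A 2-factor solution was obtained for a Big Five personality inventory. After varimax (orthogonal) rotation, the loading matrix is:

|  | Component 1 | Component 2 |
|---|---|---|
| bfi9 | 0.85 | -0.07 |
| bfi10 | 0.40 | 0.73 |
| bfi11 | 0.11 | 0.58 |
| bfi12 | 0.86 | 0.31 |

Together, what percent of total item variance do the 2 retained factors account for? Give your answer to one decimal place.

65.1%

SS loadings by factor: 1.6342, 0.9703; total = 2.6045.
Total variance with 4 standardized items is 4, so the solution explains 2.6045/4 = 0.6511 = 65.11%.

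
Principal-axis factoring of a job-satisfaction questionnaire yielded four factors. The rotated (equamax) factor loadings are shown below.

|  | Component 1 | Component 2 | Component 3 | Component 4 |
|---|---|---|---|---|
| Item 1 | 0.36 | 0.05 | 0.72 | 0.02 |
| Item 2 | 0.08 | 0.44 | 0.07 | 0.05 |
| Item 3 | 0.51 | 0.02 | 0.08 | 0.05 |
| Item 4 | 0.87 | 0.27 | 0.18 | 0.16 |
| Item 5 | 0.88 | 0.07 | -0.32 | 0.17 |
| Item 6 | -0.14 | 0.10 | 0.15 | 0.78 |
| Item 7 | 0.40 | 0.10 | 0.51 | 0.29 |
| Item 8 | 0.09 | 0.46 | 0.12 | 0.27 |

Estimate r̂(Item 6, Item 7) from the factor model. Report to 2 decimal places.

r̂ = Σ λ_i·λ_j across factors = (-0.14)(0.40) + (0.10)(0.10) + (0.15)(0.51) + (0.78)(0.29)
  = -0.0560 +0.0100 +0.0765 +0.2262 = 0.2567

0.26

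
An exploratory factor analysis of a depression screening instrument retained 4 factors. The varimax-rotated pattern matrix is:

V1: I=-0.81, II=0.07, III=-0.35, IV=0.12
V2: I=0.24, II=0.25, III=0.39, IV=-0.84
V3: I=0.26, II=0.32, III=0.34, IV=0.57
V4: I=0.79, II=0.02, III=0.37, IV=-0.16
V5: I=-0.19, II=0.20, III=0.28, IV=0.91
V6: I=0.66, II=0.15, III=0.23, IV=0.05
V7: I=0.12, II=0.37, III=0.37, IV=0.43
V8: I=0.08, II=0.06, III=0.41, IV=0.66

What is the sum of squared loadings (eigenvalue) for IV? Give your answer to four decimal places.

2.5216

SS loadings for IV = 0.12² + (-0.84)² + 0.57² + (-0.16)² + 0.91² + 0.05² + 0.43² + 0.66² = 0.0144 + 0.7056 + 0.3249 + 0.0256 + 0.8281 + 0.0025 + 0.1849 + 0.4356 = 2.5216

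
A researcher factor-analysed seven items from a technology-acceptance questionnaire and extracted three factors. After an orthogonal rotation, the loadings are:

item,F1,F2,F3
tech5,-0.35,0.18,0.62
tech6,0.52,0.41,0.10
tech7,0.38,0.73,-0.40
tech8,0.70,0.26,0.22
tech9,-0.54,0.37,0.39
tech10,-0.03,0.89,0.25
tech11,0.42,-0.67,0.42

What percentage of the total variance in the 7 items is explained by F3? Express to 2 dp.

SS loadings for F3 = 0.62² + 0.10² + (-0.40)² + 0.22² + 0.39² + 0.25² + 0.42² = 0.9938
With 7 standardized items, total variance = 7. Proportion = 0.9938/7 = 0.1420 → 14.20%.

14.20%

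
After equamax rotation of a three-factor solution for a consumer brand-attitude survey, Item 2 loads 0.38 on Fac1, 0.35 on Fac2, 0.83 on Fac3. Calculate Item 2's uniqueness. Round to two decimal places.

0.04

h² = 0.38² + 0.35² + 0.83² = 0.1444 + 0.1225 + 0.6889 = 0.9558
Uniqueness u² = 1 − h² = 1 − 0.9558 = 0.0442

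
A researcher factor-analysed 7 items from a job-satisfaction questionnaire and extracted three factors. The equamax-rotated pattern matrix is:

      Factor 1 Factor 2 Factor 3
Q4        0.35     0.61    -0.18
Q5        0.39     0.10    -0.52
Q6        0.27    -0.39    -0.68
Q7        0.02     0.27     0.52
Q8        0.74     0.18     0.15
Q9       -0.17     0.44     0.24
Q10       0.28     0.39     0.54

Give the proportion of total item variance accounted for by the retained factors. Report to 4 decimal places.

0.4850

Communalities: 0.5270, 0.4325, 0.6874, 0.3437, 0.6025, 0.2801, 0.5221; Σh² = 3.3953.
Total variance with 7 standardized items is 7, so the solution explains 3.3953/7 = 0.4850.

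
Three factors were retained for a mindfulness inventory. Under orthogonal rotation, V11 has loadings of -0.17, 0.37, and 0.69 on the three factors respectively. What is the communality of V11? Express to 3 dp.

0.642

h² = (-0.17)² + 0.37² + 0.69² = 0.0289 + 0.1369 + 0.4761 = 0.6419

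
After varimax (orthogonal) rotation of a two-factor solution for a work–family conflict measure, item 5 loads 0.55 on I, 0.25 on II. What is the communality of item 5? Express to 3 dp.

h² = 0.55² + 0.25² = 0.3025 + 0.0625 = 0.3650

0.365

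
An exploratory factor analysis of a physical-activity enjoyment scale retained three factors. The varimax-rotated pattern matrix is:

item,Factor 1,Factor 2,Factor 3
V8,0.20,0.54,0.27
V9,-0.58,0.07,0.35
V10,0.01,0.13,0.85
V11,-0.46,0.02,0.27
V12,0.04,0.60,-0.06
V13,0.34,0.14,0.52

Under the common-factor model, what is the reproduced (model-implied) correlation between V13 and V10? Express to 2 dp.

r̂ = Σ λ_i·λ_j across factors = (0.34)(0.01) + (0.14)(0.13) + (0.52)(0.85)
  = +0.0034 +0.0182 +0.4420 = 0.4636

0.46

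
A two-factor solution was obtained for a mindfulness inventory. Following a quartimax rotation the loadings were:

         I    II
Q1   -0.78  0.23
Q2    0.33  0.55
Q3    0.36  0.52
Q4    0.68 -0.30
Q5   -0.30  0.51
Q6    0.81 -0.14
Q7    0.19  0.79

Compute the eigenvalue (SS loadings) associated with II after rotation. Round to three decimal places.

SS loadings for II = 0.23² + 0.55² + 0.52² + (-0.30)² + 0.51² + (-0.14)² + 0.79² = 0.0529 + 0.3025 + 0.2704 + 0.0900 + 0.2601 + 0.0196 + 0.6241 = 1.6196

1.620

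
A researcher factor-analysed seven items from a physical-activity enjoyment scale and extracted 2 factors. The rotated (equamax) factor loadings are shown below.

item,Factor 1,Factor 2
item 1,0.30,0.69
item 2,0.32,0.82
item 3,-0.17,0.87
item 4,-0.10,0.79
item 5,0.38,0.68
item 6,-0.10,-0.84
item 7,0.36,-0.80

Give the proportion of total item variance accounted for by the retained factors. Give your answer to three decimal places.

Communalities: 0.5661, 0.7748, 0.7858, 0.6341, 0.6068, 0.7156, 0.7696; Σh² = 4.8528.
Total variance with 7 standardized items is 7, so the solution explains 4.8528/7 = 0.6933.

0.693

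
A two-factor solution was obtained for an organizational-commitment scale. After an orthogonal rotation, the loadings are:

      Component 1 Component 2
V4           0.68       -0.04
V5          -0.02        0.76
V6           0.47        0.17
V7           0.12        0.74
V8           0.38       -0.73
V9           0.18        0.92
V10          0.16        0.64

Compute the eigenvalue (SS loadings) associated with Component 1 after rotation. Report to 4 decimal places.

SS loadings for Component 1 = 0.68² + (-0.02)² + 0.47² + 0.12² + 0.38² + 0.18² + 0.16² = 0.4624 + 0.0004 + 0.2209 + 0.0144 + 0.1444 + 0.0324 + 0.0256 = 0.9005

0.9005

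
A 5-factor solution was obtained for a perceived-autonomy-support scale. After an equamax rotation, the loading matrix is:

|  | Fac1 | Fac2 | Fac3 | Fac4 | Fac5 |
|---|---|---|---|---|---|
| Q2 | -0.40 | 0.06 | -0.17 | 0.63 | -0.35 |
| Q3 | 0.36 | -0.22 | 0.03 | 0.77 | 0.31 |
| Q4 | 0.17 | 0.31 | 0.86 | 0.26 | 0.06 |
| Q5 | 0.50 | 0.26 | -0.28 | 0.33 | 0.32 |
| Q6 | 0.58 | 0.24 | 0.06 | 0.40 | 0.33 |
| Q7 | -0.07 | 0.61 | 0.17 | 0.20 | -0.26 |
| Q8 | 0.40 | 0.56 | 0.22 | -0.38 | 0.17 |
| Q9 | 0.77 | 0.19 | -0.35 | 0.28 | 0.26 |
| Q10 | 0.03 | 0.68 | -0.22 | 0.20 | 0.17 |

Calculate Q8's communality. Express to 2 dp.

0.70

h² = 0.40² + 0.56² + 0.22² + (-0.38)² + 0.17² = 0.1600 + 0.3136 + 0.0484 + 0.1444 + 0.0289 = 0.6953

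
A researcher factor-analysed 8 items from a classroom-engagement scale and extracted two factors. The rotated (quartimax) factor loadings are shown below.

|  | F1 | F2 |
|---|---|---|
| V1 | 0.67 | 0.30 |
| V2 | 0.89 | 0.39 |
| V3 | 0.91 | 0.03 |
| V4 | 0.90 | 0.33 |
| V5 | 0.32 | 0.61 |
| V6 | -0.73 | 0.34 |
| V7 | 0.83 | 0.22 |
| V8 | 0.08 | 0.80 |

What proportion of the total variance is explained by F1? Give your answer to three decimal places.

0.526

SS loadings for F1 = 0.67² + 0.89² + 0.91² + 0.90² + 0.32² + (-0.73)² + 0.83² + 0.08² = 4.2097
Proportion of variance = 4.2097 / 8 = 0.5262.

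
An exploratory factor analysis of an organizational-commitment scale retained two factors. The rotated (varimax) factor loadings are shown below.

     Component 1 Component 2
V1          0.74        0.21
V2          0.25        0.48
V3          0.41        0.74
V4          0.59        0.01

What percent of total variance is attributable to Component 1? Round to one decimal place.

SS loadings for Component 1 = 0.74² + 0.25² + 0.41² + 0.59² = 1.1263
With 4 standardized items, total variance = 4. Proportion = 1.1263/4 = 0.2816 → 28.16%.

28.2%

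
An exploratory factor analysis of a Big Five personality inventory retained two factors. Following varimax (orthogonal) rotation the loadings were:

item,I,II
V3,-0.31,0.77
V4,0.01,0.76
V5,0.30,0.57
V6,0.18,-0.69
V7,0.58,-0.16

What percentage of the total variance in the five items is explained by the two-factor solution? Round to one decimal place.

SS loadings by factor: 0.5550, 1.9971; total = 2.5521.
Total variance with 5 standardized items is 5, so the solution explains 2.5521/5 = 0.5104 = 51.04%.

51.0%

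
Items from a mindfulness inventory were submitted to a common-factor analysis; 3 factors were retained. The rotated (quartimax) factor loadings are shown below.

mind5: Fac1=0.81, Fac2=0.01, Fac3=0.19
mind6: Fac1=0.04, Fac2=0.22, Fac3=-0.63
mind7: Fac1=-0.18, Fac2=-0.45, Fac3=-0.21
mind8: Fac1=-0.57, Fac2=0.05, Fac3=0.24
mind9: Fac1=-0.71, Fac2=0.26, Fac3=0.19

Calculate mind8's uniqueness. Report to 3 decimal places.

h² = (-0.57)² + 0.05² + 0.24² = 0.3249 + 0.0025 + 0.0576 = 0.3850
Uniqueness u² = 1 − h² = 1 − 0.3850 = 0.6150

0.615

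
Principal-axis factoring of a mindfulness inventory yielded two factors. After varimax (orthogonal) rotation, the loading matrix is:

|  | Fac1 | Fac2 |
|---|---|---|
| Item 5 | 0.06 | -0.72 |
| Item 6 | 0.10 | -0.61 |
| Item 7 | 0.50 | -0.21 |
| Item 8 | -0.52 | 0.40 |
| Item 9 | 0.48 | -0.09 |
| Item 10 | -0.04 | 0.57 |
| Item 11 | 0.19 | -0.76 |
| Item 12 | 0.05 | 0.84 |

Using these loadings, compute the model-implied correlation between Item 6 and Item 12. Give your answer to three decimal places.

r̂ = Σ λ_i·λ_j across factors = (0.10)(0.05) + (-0.61)(0.84)
  = +0.0050 -0.5124 = -0.5074

-0.507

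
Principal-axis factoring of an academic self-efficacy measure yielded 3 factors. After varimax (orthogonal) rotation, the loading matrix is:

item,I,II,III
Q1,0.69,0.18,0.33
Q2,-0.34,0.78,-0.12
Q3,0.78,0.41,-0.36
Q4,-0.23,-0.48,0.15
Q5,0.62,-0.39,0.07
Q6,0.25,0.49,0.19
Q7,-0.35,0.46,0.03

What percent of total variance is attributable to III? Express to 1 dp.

4.5%

SS loadings for III = 0.33² + (-0.12)² + (-0.36)² + 0.15² + 0.07² + 0.19² + 0.03² = 0.3173
With 7 standardized items, total variance = 7. Proportion = 0.3173/7 = 0.0453 → 4.53%.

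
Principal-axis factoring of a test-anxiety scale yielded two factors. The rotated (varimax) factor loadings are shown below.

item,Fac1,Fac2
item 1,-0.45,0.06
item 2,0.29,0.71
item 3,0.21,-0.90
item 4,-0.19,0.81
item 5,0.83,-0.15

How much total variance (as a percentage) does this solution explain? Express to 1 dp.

SS loadings by factor: 1.0557, 1.9963; total = 3.0520.
Total variance with 5 standardized items is 5, so the solution explains 3.0520/5 = 0.6104 = 61.04%.

61.0%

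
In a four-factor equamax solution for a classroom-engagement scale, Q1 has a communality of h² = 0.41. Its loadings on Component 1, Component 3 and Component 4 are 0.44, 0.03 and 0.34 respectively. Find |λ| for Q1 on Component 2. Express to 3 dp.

Under orthogonal rotation h² = Σλ², so λ_Component 2² = h² − (0.3101) = 0.41 − 0.3101 = 0.0999.
|λ| = √0.0999 = 0.3161.

0.316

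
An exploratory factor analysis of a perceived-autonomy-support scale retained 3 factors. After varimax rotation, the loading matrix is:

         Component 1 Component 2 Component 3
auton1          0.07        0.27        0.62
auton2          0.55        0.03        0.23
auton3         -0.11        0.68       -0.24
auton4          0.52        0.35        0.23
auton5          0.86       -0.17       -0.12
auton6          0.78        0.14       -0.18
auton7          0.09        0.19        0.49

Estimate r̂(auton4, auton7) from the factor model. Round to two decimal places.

0.23

r̂ = Σ λ_i·λ_j across factors = (0.52)(0.09) + (0.35)(0.19) + (0.23)(0.49)
  = +0.0468 +0.0665 +0.1127 = 0.2260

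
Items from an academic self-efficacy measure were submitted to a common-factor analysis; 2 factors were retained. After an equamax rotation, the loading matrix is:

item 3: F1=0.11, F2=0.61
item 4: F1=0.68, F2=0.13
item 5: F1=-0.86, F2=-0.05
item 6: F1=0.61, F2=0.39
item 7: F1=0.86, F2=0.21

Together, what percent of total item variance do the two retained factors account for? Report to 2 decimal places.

SS loadings by factor: 2.3258, 0.5877; total = 2.9135.
Total variance with 5 standardized items is 5, so the solution explains 2.9135/5 = 0.5827 = 58.27%.

58.27%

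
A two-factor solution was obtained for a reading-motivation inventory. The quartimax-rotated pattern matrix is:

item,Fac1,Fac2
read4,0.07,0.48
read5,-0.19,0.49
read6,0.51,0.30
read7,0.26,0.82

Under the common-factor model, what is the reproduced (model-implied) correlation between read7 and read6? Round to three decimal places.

r̂ = Σ λ_i·λ_j across factors = (0.26)(0.51) + (0.82)(0.30)
  = +0.1326 +0.2460 = 0.3786

0.379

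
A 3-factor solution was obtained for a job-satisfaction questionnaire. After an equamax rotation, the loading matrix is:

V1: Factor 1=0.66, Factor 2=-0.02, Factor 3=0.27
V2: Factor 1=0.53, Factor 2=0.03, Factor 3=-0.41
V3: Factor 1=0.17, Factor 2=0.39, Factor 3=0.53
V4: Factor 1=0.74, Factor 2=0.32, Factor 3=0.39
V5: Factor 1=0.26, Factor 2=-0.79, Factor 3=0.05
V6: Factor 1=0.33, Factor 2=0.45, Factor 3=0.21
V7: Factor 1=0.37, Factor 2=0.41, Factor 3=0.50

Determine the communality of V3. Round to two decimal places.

h² = 0.17² + 0.39² + 0.53² = 0.0289 + 0.1521 + 0.2809 = 0.4619

0.46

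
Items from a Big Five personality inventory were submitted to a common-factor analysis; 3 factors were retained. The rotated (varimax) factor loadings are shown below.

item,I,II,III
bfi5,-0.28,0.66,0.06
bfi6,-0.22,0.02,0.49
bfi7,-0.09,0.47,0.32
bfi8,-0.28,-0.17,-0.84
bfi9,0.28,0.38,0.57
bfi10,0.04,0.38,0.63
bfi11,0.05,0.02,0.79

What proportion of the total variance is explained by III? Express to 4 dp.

SS loadings for III = 0.06² + 0.49² + 0.32² + (-0.84)² + 0.57² + 0.63² + 0.79² = 2.3976
Proportion of variance = 2.3976 / 7 = 0.3425.

0.3425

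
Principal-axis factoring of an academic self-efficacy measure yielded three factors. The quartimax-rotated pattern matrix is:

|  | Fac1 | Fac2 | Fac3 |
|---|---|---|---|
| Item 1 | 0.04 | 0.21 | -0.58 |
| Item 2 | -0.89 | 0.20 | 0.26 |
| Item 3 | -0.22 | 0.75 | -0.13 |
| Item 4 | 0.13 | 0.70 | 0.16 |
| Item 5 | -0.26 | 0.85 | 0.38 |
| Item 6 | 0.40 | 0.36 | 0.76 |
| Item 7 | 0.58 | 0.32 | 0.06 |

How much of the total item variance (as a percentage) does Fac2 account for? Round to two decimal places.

SS loadings for Fac2 = 0.21² + 0.20² + 0.75² + 0.70² + 0.85² + 0.36² + 0.32² = 2.0911
With 7 standardized items, total variance = 7. Proportion = 2.0911/7 = 0.2987 → 29.87%.

29.87%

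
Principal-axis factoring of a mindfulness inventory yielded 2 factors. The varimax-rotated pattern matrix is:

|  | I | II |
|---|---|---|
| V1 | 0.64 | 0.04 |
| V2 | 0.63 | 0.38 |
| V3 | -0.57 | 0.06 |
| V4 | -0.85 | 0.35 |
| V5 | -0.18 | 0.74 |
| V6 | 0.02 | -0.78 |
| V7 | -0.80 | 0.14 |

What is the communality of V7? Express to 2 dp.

0.66

h² = (-0.80)² + 0.14² = 0.6400 + 0.0196 = 0.6596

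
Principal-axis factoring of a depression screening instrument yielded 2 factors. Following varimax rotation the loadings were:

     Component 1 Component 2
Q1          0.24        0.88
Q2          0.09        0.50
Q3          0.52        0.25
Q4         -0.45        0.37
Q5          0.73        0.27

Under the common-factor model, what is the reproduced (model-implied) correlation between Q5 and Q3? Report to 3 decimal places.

0.447

r̂ = Σ λ_i·λ_j across factors = (0.73)(0.52) + (0.27)(0.25)
  = +0.3796 +0.0675 = 0.4471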